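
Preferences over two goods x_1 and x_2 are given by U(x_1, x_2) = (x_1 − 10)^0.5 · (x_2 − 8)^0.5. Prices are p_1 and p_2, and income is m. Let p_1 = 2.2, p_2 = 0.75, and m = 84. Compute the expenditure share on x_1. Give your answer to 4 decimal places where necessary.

share on x_1 = 0.5952

MRS = (x_2−8)/(x_1−10). Tangency with p_1/p_2 gives x_2−8 = (p_1/p_2)·(x_1−10).
Substituting into the budget: x_1* = 10 + 0.5·(m − 10·p_1 − 8·p_2)/p_1, and x_2* = 8 + 0.5·(…)/p_2.
Discretionary income = 84 − 10·2.2 − 8·0.75 = 56; x_1* = 10 + 0.5·56/2.2 = 22.7273; x_2* = 8 + 0.5·56/0.75 = 45.3333.
Expenditure on x_1: 2.2·22.7273 = 50; share = 0.5952.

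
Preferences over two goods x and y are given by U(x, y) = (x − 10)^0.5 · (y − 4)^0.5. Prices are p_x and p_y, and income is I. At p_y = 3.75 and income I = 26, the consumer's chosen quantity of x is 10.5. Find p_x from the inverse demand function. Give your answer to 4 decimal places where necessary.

p_x = 1

Let x' = x−10, y' = y−4. MRS = y'/x' = p_x/p_y.
Substituting into the budget: x* = 10 + 0.5·(I − 10·p_x − 4·p_y)/p_x, and y* = 4 + 0.5·(…)/p_y.
Set x* = 10.5 in the demand function and solve for p_x: p_x = 1.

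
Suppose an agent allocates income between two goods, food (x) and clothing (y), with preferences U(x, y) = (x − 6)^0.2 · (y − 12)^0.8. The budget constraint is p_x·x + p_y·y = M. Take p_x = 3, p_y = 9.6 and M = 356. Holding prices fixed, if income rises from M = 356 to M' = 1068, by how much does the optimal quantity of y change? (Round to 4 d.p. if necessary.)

Δy* = 59.3333

This is Cobb-Douglas in (x−6, y−12): tangency gives 0.2·p_y·(y−12) = 0.8·p_x·(x−6).
Substituting into the budget: x* = 6 + 0.2·(M − 6·p_x − 12·p_y)/p_x, and y* = 12 + 0.8·(…)/p_y.
Discretionary income = 356 − 6·3 − 12·9.6 = 222.8; y* = 12 + 0.8·222.8/9.6 = 30.5667.
At M' = 1068: y* = 89.9. Change: 89.9 − 30.5667 = 59.3333.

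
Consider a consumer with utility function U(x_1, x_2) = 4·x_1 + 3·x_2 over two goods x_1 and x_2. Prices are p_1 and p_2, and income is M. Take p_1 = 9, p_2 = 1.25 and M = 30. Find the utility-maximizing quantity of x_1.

Linear utility — the consumer picks whichever good has higher MU/price: 4/9 = 0.4444 vs 3/1.25 = 2.4.
x_2 gives more utility per dollar, so spend all income on x_2: x_2* = M/p_2, x_1* = 0.
Numerically: x_1* = 0, x_2* = 24.

x_1* = 0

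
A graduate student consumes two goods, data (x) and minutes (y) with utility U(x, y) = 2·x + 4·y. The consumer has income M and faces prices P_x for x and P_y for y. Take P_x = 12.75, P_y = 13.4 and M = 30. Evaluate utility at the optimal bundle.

Perfect substitutes: compare marginal utility per dollar. 2/P_x vs 4/P_y → 0.1569 vs 0.2985.
y gives more utility per dollar, so spend all income on y: y* = M/P_y, x* = 0.
Numerically: x* = 0, y* = 2.2388.
Utility at the optimum: U(0, 2.2388) = 8.9552.

V = 8.9552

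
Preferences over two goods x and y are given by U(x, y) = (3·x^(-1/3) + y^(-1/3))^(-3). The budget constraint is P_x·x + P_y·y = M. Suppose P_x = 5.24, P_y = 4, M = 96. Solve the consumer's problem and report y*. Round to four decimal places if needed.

From the CES first-order condition, 3·(y/x)^(4/3) = P_x/P_y.
Solve for the ratio: y/x = [(1/3)·P_x/P_y]^(0.75).
With the ratio pinned down, the budget gives x* = M/(P_x + P_y·(y/x)) and y* = (y/x)·x*.
Numerically y/x = 0.537171, so x* = 96/(5.24 + 4·0.537171) = 12.9928 and y* = 0.537171·12.9928 = 6.9794.

y* = 6.9794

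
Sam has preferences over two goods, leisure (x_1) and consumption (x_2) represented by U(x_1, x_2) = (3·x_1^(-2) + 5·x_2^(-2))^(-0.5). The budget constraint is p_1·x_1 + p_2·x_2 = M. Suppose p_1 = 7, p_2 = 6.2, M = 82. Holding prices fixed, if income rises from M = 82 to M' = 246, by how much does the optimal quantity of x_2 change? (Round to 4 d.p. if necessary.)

MRS = MU_x_1/MU_x_2 = (3/5)·(x_2/x_1)^(3). Set equal to p_1/p_2.
Hence x_2/x_1 = ((5/3)·p_1/p_2)^(1/(3)), i.e. raised to the 1/3 power.
Substitute x_2 = (x_2/x_1)·x_1 into the budget: x_1* = M/(p_1 + p_2·(x_2/x_1)).
Numerically x_2/x_1 = 1.234578, so x_1* = 82/(7 + 6.2·1.234578) = 5.5956 and x_2* = 1.234578·5.5956 = 6.9082.
At M' = 246: x_2* = 20.7246. Change: 20.7246 − 6.9082 = 13.8164.

Δx_2* = 13.8164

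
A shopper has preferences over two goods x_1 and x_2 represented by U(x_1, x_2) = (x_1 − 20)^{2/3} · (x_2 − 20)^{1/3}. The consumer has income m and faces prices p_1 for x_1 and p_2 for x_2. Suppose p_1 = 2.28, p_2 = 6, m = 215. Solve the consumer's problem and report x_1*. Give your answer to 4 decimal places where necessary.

x_1* = 34.4444

Let x_1' = x_1−20, x_2' = x_2−20. MRS = 2·x_2'/x_1' = p_1/p_2.
Substituting into the budget: x_1* = 20 + 2/3·(m − 20·p_1 − 20·p_2)/p_1, and x_2* = 20 + 1/3·(…)/p_2.
Discretionary income = 215 − 20·2.28 − 20·6 = 49.4; x_1* = 20 + 2/3·49.4/2.28 = 34.4444.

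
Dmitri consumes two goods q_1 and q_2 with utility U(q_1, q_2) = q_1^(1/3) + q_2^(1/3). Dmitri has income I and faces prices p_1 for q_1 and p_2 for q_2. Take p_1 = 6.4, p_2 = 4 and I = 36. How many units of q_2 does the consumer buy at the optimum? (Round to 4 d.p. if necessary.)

MU_q_1 ∝ q_1^(-2/3), MU_q_2 ∝ q_2^(-2/3), so MRS = (q_2/q_1)^(2/3) = p_1/p_2.
Solve for the ratio: q_2/q_1 = [p_1/p_2]^(1.5).
Substitute q_2 = (q_2/q_1)·q_1 into the budget: q_1* = I/(p_1 + p_2·(q_2/q_1)).
Numerically q_2/q_1 = 2.023858, so q_1* = 36/(6.4 + 4·2.023858) = 2.4835 and q_2* = 2.023858·2.4835 = 5.0263.

q_2* = 5.0263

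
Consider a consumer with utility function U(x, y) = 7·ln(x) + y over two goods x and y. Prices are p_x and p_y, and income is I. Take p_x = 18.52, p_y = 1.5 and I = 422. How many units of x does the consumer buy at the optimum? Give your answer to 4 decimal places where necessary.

x* = 0.567

MU_x = 7/x, MU_y = 1. Tangency: 7/x = p_x/p_y.
So x*(p_x,p_y) = 7·p_y/p_x, independent of income; and y* = (I − 7·p_y)/p_y.
At the given prices: x* = 7·1.5/18.52 = 0.567.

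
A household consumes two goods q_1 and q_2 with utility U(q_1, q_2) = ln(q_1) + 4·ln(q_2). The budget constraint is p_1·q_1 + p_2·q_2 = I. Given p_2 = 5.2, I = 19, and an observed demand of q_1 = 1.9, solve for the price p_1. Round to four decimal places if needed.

Tangency: MRS = (1/4)·q_2/q_1 = p_1/p_2.
Rearranging, p_2·q_2 = 4·p_1·q_1. Substituting into the budget gives p_1·q_1·(1 + 4) = I.
Demand: q_1*(p_1,p_2,I) = 0.2·I/p_1 and q_2* = 0.8·I/p_2.
Set q_1* = 1.9 in the demand function and solve for p_1: p_1 = 2.

p_1 = 2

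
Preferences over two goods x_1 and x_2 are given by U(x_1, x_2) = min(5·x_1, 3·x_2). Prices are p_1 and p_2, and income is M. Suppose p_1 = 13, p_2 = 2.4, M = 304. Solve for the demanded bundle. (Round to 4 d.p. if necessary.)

x_1* = 17.8824, x_2* = 29.8039

With perfect complements, no substitution: consume in ratio x_1:x_2 = 3:5.
Budget: p_1·x_1 + p_2·(5/3)·x_1 = M, so (3·p_1 + 5·p_2)·x_1 = 3·M.
Demand: x_1*(p_1,p_2,M) = 3·M/(3·p_1 + 5·p_2), x_2* = 5·M/(3·p_1 + 5·p_2).
Here 3·13 + 5·2.4 = 51, giving x_1* = 17.8824 and x_2* = 29.8039.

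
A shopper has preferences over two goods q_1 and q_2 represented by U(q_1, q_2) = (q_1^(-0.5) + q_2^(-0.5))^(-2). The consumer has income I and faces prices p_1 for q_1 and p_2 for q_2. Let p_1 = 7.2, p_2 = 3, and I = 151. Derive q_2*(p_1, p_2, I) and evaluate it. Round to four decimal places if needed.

From the CES first-order condition, (q_2/q_1)^(1.5) = p_1/p_2.
Solve for the ratio: q_2/q_1 = [p_1/p_2]^(2/3).
With the ratio pinned down, the budget gives q_1* = I/(p_1 + p_2·(q_2/q_1)) and q_2* = (q_2/q_1)·q_1*.
Numerically q_2/q_1 = 1.792562, so q_1* = 151/(7.2 + 3·1.792562) = 12.0054 and q_2* = 1.792562·12.0054 = 21.5204.

q_2* = 21.5204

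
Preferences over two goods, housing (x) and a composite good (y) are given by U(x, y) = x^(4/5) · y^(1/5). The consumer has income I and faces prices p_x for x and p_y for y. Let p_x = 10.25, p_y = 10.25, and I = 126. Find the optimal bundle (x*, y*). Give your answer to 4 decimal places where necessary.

MU_x/MU_y = (0.8·y)/(0.2·x); tangency sets this equal to p_x/p_y.
Rearranging, p_y·y = (1/4)·p_x·x. Substituting into the budget gives p_x·x·(1 + (1/4)) = I.
Demand: x*(p_x,p_y,I) = 0.8·I/p_x and y* = 0.2·I/p_y.
At p_x=10.25, p_y=10.25, I=126: x* = 0.8·126/10.25 = 9.8341, y* = 2.4585.

x* = 9.8341, y* = 2.4585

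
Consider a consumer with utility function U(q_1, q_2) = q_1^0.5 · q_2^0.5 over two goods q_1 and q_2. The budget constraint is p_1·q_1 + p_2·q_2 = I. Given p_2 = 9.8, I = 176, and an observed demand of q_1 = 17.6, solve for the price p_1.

p_1 = 5

Tangency: MRS = q_2/q_1 = p_1/p_2.
So 0.5·p_2·q_2 = 0.5·p_1·q_1; combined with the budget, a share 0.5 of income goes to q_1.
Demand: q_1*(p_1,p_2,I) = 0.5·I/p_1 and q_2* = 0.5·I/p_2.
Set q_1* = 17.6 in the demand function and solve for p_1: p_1 = 5.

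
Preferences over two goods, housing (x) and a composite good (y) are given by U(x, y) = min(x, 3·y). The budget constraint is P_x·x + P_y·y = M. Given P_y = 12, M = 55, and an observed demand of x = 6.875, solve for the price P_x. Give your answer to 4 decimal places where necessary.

Leontief preferences: the optimum is at the kink where x/3 = y/1, i.e. y = (1/3)·x.
Budget: P_x·x + P_y·(1/3)·x = M, so (3·P_x + P_y)·x = 3·M.
Demand: x*(P_x,P_y,M) = 3·M/(3·P_x + P_y), y* = M/(3·P_x + P_y).
Set x* = 6.875 in the demand function and solve for P_x: P_x = 4.

P_x = 4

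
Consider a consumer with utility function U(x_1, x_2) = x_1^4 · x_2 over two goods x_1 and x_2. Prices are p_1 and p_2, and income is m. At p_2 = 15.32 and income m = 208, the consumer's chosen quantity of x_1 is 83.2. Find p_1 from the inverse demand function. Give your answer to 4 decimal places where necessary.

p_1 = 2

Tangency: MRS = 4·x_2/x_1 = p_1/p_2.
So 4·p_2·x_2 = p_1·x_1; combined with the budget, a share 0.8 of income goes to x_1.
Demand: x_1*(p_1,p_2,m) = 0.8·m/p_1 and x_2* = 0.2·m/p_2.
Set x_1* = 83.2 in the demand function and solve for p_1: p_1 = 2.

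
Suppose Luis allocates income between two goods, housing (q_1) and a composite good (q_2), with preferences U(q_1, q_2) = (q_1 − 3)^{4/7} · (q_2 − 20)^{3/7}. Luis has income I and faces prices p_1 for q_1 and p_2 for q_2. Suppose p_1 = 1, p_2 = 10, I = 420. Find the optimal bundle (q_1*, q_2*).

q_1* = 127, q_2* = 29.3

This is Cobb-Douglas in (q_1−3, q_2−20): tangency gives 4/7·p_2·(q_2−20) = 3/7·p_1·(q_1−3).
After buying the subsistence bundle (3, 20), a share 4/7 of the remaining income goes to q_1: q_1* = 3 + 4/7·(I − 3p_1 − 20p_2)/p_1.
Discretionary income = 420 − 3·1 − 20·10 = 217; q_1* = 3 + 4/7·217/1 = 127; q_2* = 20 + 3/7·217/10 = 29.3.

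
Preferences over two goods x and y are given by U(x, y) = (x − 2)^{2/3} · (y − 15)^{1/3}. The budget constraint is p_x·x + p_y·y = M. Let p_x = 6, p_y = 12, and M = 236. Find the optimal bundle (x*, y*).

x* = 6.8889, y* = 16.2222

This is Cobb-Douglas in (x−2, y−15): tangency gives 2/3·p_y·(y−15) = 1/3·p_x·(x−2).
After buying the subsistence bundle (2, 15), a share 2/3 of the remaining income goes to x: x* = 2 + 2/3·(M − 2p_x − 15p_y)/p_x.
Discretionary income = 236 − 2·6 − 15·12 = 44; x* = 2 + 2/3·44/6 = 6.8889; y* = 15 + 1/3·44/12 = 16.2222.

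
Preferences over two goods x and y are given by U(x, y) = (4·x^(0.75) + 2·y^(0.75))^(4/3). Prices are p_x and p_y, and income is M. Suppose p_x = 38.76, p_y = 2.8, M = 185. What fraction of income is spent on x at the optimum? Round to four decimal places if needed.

share on x = 0.006

MU_x ∝ 4·x^(-0.25), MU_y ∝ 2·y^(-0.25), so MRS = 2·(y/x)^(0.25) = p_x/p_y.
Solve for the ratio: y/x = [(1/2)·p_x/p_y]^(4).
With the ratio pinned down, the budget gives x* = M/(p_x + p_y·(y/x)) and y* = (y/x)·x*.
Numerically y/x = 2295.001456, so x* = 185/(38.76 + 2.8·2295.001456) = 0.0286 and y* = 2295.001456·0.0286 = 65.6753.
Expenditure on x: 38.76·0.0286 = 1.1092; share = 0.006.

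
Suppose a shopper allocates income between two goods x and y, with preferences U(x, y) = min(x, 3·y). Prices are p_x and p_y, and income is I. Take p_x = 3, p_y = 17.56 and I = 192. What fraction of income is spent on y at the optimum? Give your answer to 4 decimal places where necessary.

With perfect complements, no substitution: consume in ratio x:y = 3:1.
Budget: p_x·x + p_y·(1/3)·x = I, so (3·p_x + p_y)·x = 3·I.
Demand: x*(p_x,p_y,I) = 3·I/(3·p_x + p_y), y* = I/(3·p_x + p_y).
Here 3·3 + 17.56 = 26.56, giving x* = 21.6867 and y* = 7.2289.
Expenditure on y: 17.56·7.2289 = 126.9398; share = 0.6611.

share on y = 0.6611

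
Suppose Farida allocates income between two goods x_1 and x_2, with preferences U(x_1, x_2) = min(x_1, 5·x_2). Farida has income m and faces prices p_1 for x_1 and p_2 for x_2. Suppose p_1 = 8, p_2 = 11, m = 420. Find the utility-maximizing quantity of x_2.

With perfect complements, no substitution: consume in ratio x_1:x_2 = 5:1.
Budget: p_1·x_1 + p_2·(1/5)·x_1 = m, so (5·p_1 + p_2)·x_1 = 5·m.
Demand: x_1*(p_1,p_2,m) = 5·m/(5·p_1 + p_2), x_2* = m/(5·p_1 + p_2).
Here 5·8 + 11 = 51, giving x_2* = 8.2353.

x_2* = 8.2353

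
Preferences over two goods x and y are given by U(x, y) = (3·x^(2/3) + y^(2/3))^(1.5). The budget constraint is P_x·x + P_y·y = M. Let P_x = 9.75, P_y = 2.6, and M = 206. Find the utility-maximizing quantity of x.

x* = 13.8925

From the CES first-order condition, 3·(y/x)^(1/3) = P_x/P_y.
Hence y/x = ((1/3)·P_x/P_y)^(1/(1/3)), i.e. raised to the 3 power.
Substitute y = (y/x)·x into the budget: x* = M/(P_x + P_y·(y/x)).
Numerically y/x = 1.953125, so x* = 206/(9.75 + 2.6·1.953125) = 13.8925.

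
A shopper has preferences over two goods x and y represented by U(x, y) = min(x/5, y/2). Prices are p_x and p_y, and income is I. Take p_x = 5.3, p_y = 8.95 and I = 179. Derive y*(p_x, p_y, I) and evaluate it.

With perfect complements, no substitution: consume in ratio x:y = 5:2.
Budget: p_x·x + p_y·(2/5)·x = I, so (5·p_x + 2·p_y)·x = 5·I.
Demand: x*(p_x,p_y,I) = 5·I/(5·p_x + 2·p_y), y* = 2·I/(5·p_x + 2·p_y).
Here 5·5.3 + 2·8.95 = 44.4, giving y* = 8.0631.

y* = 8.0631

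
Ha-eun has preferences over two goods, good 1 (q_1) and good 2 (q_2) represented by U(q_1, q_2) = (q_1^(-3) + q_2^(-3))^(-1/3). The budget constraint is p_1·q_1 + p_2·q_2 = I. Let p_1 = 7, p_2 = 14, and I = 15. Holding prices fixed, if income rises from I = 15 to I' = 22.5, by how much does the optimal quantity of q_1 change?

Δq_1* = 0.3995

MU_q_1 ∝ q_1^(-4), MU_q_2 ∝ q_2^(-4), so MRS = (q_2/q_1)^(4) = p_1/p_2.
Hence q_2/q_1 = (p_1/p_2)^(1/(4)), i.e. raised to the 0.25 power.
Substitute q_2 = (q_2/q_1)·q_1 into the budget: q_1* = I/(p_1 + p_2·(q_2/q_1)).
Numerically q_2/q_1 = 0.840896, so q_1* = 15/(7 + 14·0.840896) = 0.799.
At I' = 22.5: q_1* = 1.1986. Change: 1.1986 − 0.799 = 0.3995.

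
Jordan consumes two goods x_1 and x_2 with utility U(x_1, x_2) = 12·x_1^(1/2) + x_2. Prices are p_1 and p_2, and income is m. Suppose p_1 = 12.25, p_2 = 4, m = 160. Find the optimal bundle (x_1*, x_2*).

x_1* = 3.8384, x_2* = 28.2449

MU_x_1 = 6/√x_1, MU_x_2 = 1. Tangency: 6/√x_1 = p_1/p_2.
Thus x_1* = (6·p_2/p_1)² — independent of m — with the rest of income spent on x_2.
Plugging in: x_1* = (6·4/12.25)² = 3.8384, x_2* = 28.2449.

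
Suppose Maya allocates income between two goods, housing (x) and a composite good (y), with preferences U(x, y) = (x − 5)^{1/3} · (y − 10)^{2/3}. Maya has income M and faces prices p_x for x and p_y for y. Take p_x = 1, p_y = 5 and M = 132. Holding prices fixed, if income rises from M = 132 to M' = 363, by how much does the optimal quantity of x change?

Δx* = 77

This is Cobb-Douglas in (x−5, y−10): tangency gives 1/3·p_y·(y−10) = 2/3·p_x·(x−5).
Substituting into the budget: x* = 5 + 1/3·(M − 5·p_x − 10·p_y)/p_x, and y* = 10 + 2/3·(…)/p_y.
Discretionary income = 132 − 5·1 − 10·5 = 77; x* = 5 + 1/3·77/1 = 30.6667.
At M' = 363: x* = 107.6667. Change: 107.6667 − 30.6667 = 77.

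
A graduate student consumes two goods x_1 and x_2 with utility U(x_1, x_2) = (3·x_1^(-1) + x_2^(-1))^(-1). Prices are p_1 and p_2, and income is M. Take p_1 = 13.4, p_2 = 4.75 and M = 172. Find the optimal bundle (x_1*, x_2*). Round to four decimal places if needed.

x_1* = 9.5523, x_2* = 9.263

MRS = MU_x_1/MU_x_2 = 3·(x_2/x_1)^(2). Set equal to p_1/p_2.
Hence x_2/x_1 = ((1/3)·p_1/p_2)^(1/(2)), i.e. raised to the 0.5 power.
With the ratio pinned down, the budget gives x_1* = M/(p_1 + p_2·(x_2/x_1)) and x_2* = (x_2/x_1)·x_1*.
Numerically x_2/x_1 = 0.969717, so x_1* = 172/(13.4 + 4.75·0.969717) = 9.5523 and x_2* = 0.969717·9.5523 = 9.263.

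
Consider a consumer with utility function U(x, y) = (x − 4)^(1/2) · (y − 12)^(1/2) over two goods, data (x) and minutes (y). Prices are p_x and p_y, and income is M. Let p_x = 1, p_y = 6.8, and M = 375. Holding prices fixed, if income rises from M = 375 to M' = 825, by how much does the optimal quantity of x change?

Δx* = 225

After buying the subsistence bundle (4, 12), a share 0.5 of the remaining income goes to x: x* = 4 + 0.5·(M − 4p_x − 12p_y)/p_x.
Discretionary income = 375 − 4·1 − 12·6.8 = 289.4; x* = 4 + 0.5·289.4/1 = 148.7.
At M' = 825: x* = 373.7. Change: 373.7 − 148.7 = 225.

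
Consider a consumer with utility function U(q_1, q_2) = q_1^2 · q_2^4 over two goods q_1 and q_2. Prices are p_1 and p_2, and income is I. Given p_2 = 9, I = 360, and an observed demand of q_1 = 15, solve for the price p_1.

p_1 = 8

The MRS is (1/2)·q_2/q_1. Set MRS = p_1/p_2.
So 2·p_2·q_2 = 4·p_1·q_1; combined with the budget, a share 1/3 of income goes to q_1.
Demand: q_1*(p_1,p_2,I) = 1/3·I/p_1 and q_2* = 2/3·I/p_2.
Set q_1* = 15 in the demand function and solve for p_1: p_1 = 8.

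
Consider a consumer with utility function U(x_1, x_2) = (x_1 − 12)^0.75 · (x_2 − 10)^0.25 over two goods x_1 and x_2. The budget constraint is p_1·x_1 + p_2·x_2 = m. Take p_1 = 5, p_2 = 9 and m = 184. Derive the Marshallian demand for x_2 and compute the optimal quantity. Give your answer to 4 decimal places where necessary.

x_2* = 10.9444

Let x_1' = x_1−12, x_2' = x_2−10. MRS = 3·x_2'/x_1' = p_1/p_2.
Substituting into the budget: x_1* = 12 + 0.75·(m − 12·p_1 − 10·p_2)/p_1, and x_2* = 10 + 0.25·(…)/p_2.
Discretionary income = 184 − 12·5 − 10·9 = 34; x_2* = 10 + 0.25·34/9 = 10.9444.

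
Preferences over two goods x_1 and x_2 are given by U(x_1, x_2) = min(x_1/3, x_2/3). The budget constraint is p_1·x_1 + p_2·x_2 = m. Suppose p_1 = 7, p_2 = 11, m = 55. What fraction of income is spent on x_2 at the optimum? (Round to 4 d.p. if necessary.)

With perfect complements, no substitution: consume in ratio x_1:x_2 = 3:3.
Budget: p_1·x_1 + p_2·x_1 = m, so (3·p_1 + 3·p_2)·x_1 = 3·m.
Demand: x_1*(p_1,p_2,m) = 3·m/(3·p_1 + 3·p_2), x_2* = 3·m/(3·p_1 + 3·p_2).
Here 3·7 + 3·11 = 54, giving x_1* = 3.0556 and x_2* = 3.0556.
Expenditure on x_2: 11·3.0556 = 33.6111; share = 0.6111.

share on x_2 = 0.6111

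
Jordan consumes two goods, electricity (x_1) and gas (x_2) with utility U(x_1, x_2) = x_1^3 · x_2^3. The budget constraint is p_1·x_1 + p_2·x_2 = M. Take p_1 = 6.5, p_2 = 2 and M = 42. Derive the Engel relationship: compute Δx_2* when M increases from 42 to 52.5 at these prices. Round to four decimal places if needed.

MU_x_1/MU_x_2 = (3·x_2)/(3·x_1); tangency sets this equal to p_1/p_2.
So 3·p_2·x_2 = 3·p_1·x_1; combined with the budget, a share 0.5 of income goes to x_1.
Demand: x_1*(p_1,p_2,M) = 0.5·M/p_1 and x_2* = 0.5·M/p_2.
At p_1=6.5, p_2=2, M=42: x_2* = 0.5·42/2 = 10.5.
At M' = 52.5: x_2* = 13.125. Change: 13.125 − 10.5 = 2.625.

Δx_2* = 2.625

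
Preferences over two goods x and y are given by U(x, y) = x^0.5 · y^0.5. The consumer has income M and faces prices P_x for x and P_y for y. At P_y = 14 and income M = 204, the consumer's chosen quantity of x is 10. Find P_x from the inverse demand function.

The MRS is y/x. Set MRS = P_x/P_y.
So 0.5·P_y·y = 0.5·P_x·x; combined with the budget, a share 0.5 of income goes to x.
Demand: x*(P_x,P_y,M) = 0.5·M/P_x and y* = 0.5·M/P_y.
Set x* = 10 in the demand function and solve for P_x: P_x = 10.2.

P_x = 10.2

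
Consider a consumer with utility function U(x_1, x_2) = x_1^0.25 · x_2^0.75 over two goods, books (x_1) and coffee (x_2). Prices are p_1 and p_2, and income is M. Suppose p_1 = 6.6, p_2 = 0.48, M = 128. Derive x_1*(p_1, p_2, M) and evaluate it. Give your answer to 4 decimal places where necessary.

x_1* = 4.8485

At p_1=6.6, p_2=0.48, M=128: x_1* = 0.25·128/6.6 = 4.8485.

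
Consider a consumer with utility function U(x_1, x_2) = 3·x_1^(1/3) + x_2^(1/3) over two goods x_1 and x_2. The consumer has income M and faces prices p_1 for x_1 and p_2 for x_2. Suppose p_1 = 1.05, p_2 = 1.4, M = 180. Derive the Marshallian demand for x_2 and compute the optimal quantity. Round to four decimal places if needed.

MU_x_1 ∝ 3·x_1^(-2/3), MU_x_2 ∝ x_2^(-2/3), so MRS = 3·(x_2/x_1)^(2/3) = p_1/p_2.
Solve for the ratio: x_2/x_1 = [(1/3)·p_1/p_2]^(1.5).
With the ratio pinned down, the budget gives x_1* = M/(p_1 + p_2·(x_2/x_1)) and x_2* = (x_2/x_1)·x_1*.
Numerically x_2/x_1 = 0.125, so x_1* = 180/(1.05 + 1.4·0.125) = 146.9388 and x_2* = 0.125·146.9388 = 18.3673.

x_2* = 18.3673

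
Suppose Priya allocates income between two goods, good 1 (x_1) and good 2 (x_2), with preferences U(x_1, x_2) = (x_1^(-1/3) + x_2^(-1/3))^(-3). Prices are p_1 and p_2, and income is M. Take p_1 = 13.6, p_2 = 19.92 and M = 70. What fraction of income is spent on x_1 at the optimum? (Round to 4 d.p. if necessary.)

share on x_1 = 0.4762

MU_x_1 ∝ x_1^(-4/3), MU_x_2 ∝ x_2^(-4/3), so MRS = (x_2/x_1)^(4/3) = p_1/p_2.
Hence x_2/x_1 = (p_1/p_2)^(1/(4/3)), i.e. raised to the 0.75 power.
With the ratio pinned down, the budget gives x_1* = M/(p_1 + p_2·(x_2/x_1)) and x_2* = (x_2/x_1)·x_1*.
Numerically x_2/x_1 = 0.751082, so x_1* = 70/(13.6 + 19.92·0.751082) = 2.4508 and x_2* = 0.751082·2.4508 = 1.8408.
Expenditure on x_1: 13.6·2.4508 = 33.3315; share = 0.4762.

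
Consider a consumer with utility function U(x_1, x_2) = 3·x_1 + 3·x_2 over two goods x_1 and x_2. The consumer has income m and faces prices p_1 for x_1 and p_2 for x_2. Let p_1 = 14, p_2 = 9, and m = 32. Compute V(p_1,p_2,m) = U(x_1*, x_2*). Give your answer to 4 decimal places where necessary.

V = 10.6667

x_2 gives more utility per dollar, so spend all income on x_2: x_2* = m/p_2, x_1* = 0.
Numerically: x_1* = 0, x_2* = 3.5556.
Utility at the optimum: U(0, 3.5556) = 10.6667.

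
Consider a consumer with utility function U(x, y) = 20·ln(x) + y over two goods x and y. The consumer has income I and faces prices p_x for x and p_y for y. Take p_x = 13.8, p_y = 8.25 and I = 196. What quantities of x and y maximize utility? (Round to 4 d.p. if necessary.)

MU_x = 20/x, MU_y = 1. Tangency: 20/x = p_x/p_y.
So x*(p_x,p_y) = 20·p_y/p_x, independent of income; and y* = (I − 20·p_y)/p_y.
At the given prices: x* = 20·8.25/13.8 = 11.9565, and y* = 3.7576.

x* = 11.9565, y* = 3.7576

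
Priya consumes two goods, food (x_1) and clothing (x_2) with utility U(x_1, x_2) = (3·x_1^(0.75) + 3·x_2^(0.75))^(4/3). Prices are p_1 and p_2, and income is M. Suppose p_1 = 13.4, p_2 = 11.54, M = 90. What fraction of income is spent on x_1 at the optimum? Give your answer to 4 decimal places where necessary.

From the CES first-order condition, (x_2/x_1)^(0.25) = p_1/p_2.
Hence x_2/x_1 = (p_1/p_2)^(1/(0.25)), i.e. raised to the 4 power.
With the ratio pinned down, the budget gives x_1* = M/(p_1 + p_2·(x_2/x_1)) and x_2* = (x_2/x_1)·x_1*.
Numerically x_2/x_1 = 1.818009, so x_1* = 90/(13.4 + 11.54·1.818009) = 2.6178 and x_2* = 1.818009·2.6178 = 4.7592.
Expenditure on x_1: 13.4·2.6178 = 35.0787; share = 0.3898.

share on x_1 = 0.3898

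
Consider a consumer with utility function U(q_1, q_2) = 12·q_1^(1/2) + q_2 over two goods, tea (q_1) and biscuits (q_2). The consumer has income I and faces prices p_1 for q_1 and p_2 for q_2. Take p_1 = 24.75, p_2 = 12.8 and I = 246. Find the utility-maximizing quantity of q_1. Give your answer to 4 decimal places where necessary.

Plugging in: q_1* = (6·12.8/24.75)² = 9.6288.

q_1* = 9.6288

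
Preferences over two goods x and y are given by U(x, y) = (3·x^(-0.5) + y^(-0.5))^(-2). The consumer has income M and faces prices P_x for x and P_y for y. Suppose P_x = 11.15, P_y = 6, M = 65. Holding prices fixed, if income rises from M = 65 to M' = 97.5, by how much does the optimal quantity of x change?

Δx* = 2.0954

MU_x ∝ 3·x^(-1.5), MU_y ∝ y^(-1.5), so MRS = 3·(y/x)^(1.5) = P_x/P_y.
Solve for the ratio: y/x = [(1/3)·P_x/P_y]^(2/3).
With the ratio pinned down, the budget gives x* = M/(P_x + P_y·(y/x)) and y* = (y/x)·x*.
Numerically y/x = 0.726666, so x* = 65/(11.15 + 6·0.726666) = 4.1908.
At M' = 97.5: x* = 6.2863. Change: 6.2863 − 4.1908 = 2.0954.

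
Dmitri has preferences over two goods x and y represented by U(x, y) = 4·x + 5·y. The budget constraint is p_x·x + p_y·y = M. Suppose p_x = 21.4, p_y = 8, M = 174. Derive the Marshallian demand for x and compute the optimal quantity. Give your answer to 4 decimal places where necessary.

x* = 0

Perfect substitutes: compare marginal utility per dollar. 4/p_x vs 5/p_y → 0.1869 vs 0.625.
y gives more utility per dollar, so spend all income on y: y* = M/p_y, x* = 0.
Numerically: x* = 0, y* = 21.75.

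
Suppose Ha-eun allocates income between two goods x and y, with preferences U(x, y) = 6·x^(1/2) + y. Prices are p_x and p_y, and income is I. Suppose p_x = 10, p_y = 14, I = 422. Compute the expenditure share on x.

share on x = 0.418

Set MRS = p_x/p_y: 3·x^(−1/2) = p_x/p_y.
Solve: √x = 3·p_y/p_x, so x*(p_x,p_y) = (3·p_y/p_x)², and y* = (I − p_x·x*)/p_y.
Plugging in: x* = (3·14/10)² = 17.64, y* = 17.5429.
Expenditure on x: 10·17.64 = 176.4; share = 0.418.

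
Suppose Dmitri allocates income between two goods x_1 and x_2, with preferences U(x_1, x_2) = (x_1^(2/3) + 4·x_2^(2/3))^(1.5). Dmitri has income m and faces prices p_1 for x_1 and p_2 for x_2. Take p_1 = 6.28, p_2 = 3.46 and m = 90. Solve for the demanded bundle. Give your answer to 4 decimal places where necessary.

Substitute x_2 = (x_2/x_1)·x_1 into the budget: x_1* = m/(p_1 + p_2·(x_2/x_1)).
Numerically x_2/x_1 = 382.675456, so x_1* = 90/(6.28 + 3.46·382.675456) = 0.0677 and x_2* = 382.675456·0.0677 = 25.8888.

x_1* = 0.0677, x_2* = 25.8888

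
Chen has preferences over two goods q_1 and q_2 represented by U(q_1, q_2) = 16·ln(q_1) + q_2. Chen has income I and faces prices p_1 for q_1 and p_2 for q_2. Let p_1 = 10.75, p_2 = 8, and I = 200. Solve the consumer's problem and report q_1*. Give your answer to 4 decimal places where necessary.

q_1* = 11.907

Set MRS = p_1/p_2: (16/q_1)/1 = p_1/p_2.
So q_1*(p_1,p_2) = 16·p_2/p_1, independent of income; and q_2* = (I − 16·p_2)/p_2.
At the given prices: q_1* = 16·8/10.75 = 11.907.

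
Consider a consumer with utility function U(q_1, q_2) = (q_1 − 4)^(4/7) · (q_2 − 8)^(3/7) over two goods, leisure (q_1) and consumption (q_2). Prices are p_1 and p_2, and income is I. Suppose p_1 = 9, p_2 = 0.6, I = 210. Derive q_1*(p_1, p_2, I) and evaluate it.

q_1* = 14.7429

Let q_1' = q_1−4, q_2' = q_2−8. MRS = (4/3)·q_2'/q_1' = p_1/p_2.
After buying the subsistence bundle (4, 8), a share 4/7 of the remaining income goes to q_1: q_1* = 4 + 4/7·(I − 4p_1 − 8p_2)/p_1.
Discretionary income = 210 − 4·9 − 8·0.6 = 169.2; q_1* = 4 + 4/7·169.2/9 = 14.7429.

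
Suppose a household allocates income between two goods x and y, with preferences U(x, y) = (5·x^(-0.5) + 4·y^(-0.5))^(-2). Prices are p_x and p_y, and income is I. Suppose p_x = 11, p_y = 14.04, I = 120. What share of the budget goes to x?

share on x = 0.5168

Substitute y = (y/x)·x into the budget: x* = I/(p_x + p_y·(y/x)).
Numerically y/x = 0.732392, so x* = 120/(11 + 14.04·0.732392) = 5.6384 and y* = 0.732392·5.6384 = 4.1295.
Expenditure on x: 11·5.6384 = 62.022; share = 0.5168.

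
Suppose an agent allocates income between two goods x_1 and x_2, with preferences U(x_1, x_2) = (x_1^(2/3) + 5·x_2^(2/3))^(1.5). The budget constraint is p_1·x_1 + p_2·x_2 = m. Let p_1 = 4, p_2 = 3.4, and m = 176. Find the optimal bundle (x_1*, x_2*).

x_1* = 0.2529, x_2* = 51.4672

Numerically x_2/x_1 = 203.541624, so x_1* = 176/(4 + 3.4·203.541624) = 0.2529 and x_2* = 203.541624·0.2529 = 51.4672.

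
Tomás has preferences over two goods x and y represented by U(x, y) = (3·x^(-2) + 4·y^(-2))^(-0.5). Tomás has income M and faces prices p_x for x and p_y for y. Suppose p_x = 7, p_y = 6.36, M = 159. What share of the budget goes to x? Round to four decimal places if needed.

share on x = 0.492

With the ratio pinned down, the budget gives x* = M/(p_x + p_y·(y/x)) and y* = (y/x)·x*.
Numerically y/x = 1.136388, so x* = 159/(7 + 6.36·1.136388) = 11.1756 and y* = 1.136388·11.1756 = 12.6998.
Expenditure on x: 7·11.1756 = 78.2292; share = 0.492.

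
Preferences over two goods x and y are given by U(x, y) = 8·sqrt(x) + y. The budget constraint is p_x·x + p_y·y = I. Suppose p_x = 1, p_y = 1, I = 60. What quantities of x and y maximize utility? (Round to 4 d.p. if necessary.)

Set MRS = p_x/p_y: 4·x^(−1/2) = p_x/p_y.
Solve: √x = 4·p_y/p_x, so x*(p_x,p_y) = (4·p_y/p_x)², and y* = (I − p_x·x*)/p_y.
Plugging in: x* = (4·1/1)² = 16, y* = 44.

x* = 16, y* = 44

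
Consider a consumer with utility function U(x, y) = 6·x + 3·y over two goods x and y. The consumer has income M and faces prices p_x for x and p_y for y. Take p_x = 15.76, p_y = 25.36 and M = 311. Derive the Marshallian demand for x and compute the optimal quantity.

x* = 19.7335

Linear utility — the consumer picks whichever good has higher MU/price: 6/15.76 = 0.3807 vs 3/25.36 = 0.1183.
x gives more utility per dollar, so spend all income on x: x* = M/p_x, y* = 0.
Numerically: x* = 19.7335, y* = 0.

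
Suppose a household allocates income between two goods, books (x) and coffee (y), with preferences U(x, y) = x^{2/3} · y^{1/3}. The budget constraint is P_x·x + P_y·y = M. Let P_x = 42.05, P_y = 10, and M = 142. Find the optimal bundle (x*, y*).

x* = 2.2513, y* = 4.7333

MU_x/MU_y = (2/3·y)/(1/3·x); tangency sets this equal to P_x/P_y.
Rearranging, P_y·y = (1/2)·P_x·x. Substituting into the budget gives P_x·x·(1 + (1/2)) = M.
Demand: x*(P_x,P_y,M) = 2/3·M/P_x and y* = 1/3·M/P_y.
At P_x=42.05, P_y=10, M=142: x* = 2/3·142/42.05 = 2.2513, y* = 4.7333.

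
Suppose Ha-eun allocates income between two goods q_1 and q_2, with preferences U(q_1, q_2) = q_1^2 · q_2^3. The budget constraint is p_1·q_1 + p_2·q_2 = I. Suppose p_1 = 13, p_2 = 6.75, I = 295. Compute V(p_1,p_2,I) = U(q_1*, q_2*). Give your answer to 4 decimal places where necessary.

MU_q_1/MU_q_2 = (2·q_2)/(3·q_1); tangency sets this equal to p_1/p_2.
Rearranging, p_2·q_2 = (3/2)·p_1·q_1. Substituting into the budget gives p_1·q_1·(1 + (3/2)) = I.
Demand: q_1*(p_1,p_2,I) = 0.4·I/p_1 and q_2* = 0.6·I/p_2.
At p_1=13, p_2=6.75, I=295: q_1* = 0.4·295/13 = 9.0769, q_2* = 26.2222.
Utility at the optimum: U(9.0769, 26.2222) = 1485544.9269.

V = 1485544.9269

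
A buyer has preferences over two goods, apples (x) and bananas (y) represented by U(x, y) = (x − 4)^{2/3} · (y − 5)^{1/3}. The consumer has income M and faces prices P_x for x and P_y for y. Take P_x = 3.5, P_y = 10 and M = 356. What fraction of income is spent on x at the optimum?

share on x = 0.5861

After buying the subsistence bundle (4, 5), a share 2/3 of the remaining income goes to x: x* = 4 + 2/3·(M − 4P_x − 5P_y)/P_x.
Discretionary income = 356 − 4·3.5 − 5·10 = 292; x* = 4 + 2/3·292/3.5 = 59.619; y* = 5 + 1/3·292/10 = 14.7333.
Expenditure on x: 3.5·59.619 = 208.6667; share = 0.5861.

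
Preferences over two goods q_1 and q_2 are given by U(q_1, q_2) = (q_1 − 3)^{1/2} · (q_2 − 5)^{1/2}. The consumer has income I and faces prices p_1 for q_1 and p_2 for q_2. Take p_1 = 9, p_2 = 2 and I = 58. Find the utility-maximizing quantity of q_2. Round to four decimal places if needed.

After buying the subsistence bundle (3, 5), a share 0.5 of the remaining income goes to q_1: q_1* = 3 + 0.5·(I − 3p_1 − 5p_2)/p_1.
Discretionary income = 58 − 3·9 − 5·2 = 21; q_2* = 5 + 0.5·21/2 = 10.25.

q_2* = 10.25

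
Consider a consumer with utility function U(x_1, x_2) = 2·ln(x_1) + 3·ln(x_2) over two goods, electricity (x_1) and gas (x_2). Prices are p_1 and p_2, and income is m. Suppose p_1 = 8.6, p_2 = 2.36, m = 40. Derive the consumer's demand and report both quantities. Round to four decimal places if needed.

x_1* = 1.8605, x_2* = 10.1695

At p_1=8.6, p_2=2.36, m=40: x_1* = 0.4·40/8.6 = 1.8605, x_2* = 10.1695.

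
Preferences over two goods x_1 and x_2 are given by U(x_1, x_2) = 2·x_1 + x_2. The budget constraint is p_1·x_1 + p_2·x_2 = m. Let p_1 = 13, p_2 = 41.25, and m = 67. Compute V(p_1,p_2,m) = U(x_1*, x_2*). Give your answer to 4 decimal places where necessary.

Linear utility — the consumer picks whichever good has higher MU/price: 2/13 = 0.1538 vs 1/41.25 = 0.0242.
x_1 gives more utility per dollar, so spend all income on x_1: x_1* = m/p_1, x_2* = 0.
Numerically: x_1* = 5.1538, x_2* = 0.
Utility at the optimum: U(5.1538, 0) = 10.3077.

V = 10.3077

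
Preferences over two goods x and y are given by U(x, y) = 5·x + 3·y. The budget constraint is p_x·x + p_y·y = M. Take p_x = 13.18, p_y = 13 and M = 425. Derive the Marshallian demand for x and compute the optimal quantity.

Linear utility — the consumer picks whichever good has higher MU/price: 5/13.18 = 0.3794 vs 3/13 = 0.2308.
x gives more utility per dollar, so spend all income on x: x* = M/p_x, y* = 0.
Numerically: x* = 32.2458, y* = 0.

x* = 32.2458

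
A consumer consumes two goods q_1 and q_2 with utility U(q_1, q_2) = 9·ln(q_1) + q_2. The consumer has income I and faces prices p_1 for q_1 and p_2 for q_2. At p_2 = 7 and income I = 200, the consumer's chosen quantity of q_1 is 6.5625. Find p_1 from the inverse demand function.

Set MRS = p_1/p_2: (9/q_1)/1 = p_1/p_2.
So q_1*(p_1,p_2) = 9·p_2/p_1, independent of income; and q_2* = (I − 9·p_2)/p_2.
Set q_1* = 6.5625 in the demand function and solve for p_1: p_1 = 9.6.

p_1 = 9.6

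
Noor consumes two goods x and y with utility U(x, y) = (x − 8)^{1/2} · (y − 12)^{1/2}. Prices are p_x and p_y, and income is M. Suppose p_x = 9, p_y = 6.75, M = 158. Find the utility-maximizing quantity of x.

x* = 8.2778

This is Cobb-Douglas in (x−8, y−12): tangency gives 0.5·p_y·(y−12) = 0.5·p_x·(x−8).
After buying the subsistence bundle (8, 12), a share 0.5 of the remaining income goes to x: x* = 8 + 0.5·(M − 8p_x − 12p_y)/p_x.
Discretionary income = 158 − 8·9 − 12·6.75 = 5; x* = 8 + 0.5·5/9 = 8.2778.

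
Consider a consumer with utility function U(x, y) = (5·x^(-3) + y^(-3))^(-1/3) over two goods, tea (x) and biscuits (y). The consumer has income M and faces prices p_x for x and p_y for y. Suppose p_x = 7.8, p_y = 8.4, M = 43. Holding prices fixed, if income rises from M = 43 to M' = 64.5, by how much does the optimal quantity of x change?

From the CES first-order condition, 5·(y/x)^(4) = p_x/p_y.
Solve for the ratio: y/x = [(1/5)·p_x/p_y]^(0.25).
Substitute y = (y/x)·x into the budget: x* = M/(p_x + p_y·(y/x)).
Numerically y/x = 0.656465, so x* = 43/(7.8 + 8.4·0.656465) = 3.2296.
At M' = 64.5: x* = 4.8444. Change: 4.8444 − 3.2296 = 1.6148.

Δx* = 1.6148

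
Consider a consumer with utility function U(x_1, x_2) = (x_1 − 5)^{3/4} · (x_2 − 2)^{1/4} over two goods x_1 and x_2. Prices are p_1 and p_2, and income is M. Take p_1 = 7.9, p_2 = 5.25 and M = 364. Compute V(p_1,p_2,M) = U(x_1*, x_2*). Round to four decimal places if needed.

MRS = 3·(x_2−2)/(x_1−5). Tangency with p_1/p_2 gives x_2−2 = (1/3)·(p_1/p_2)·(x_1−5).
After buying the subsistence bundle (5, 2), a share 0.75 of the remaining income goes to x_1: x_1* = 5 + 0.75·(M − 5p_1 − 2p_2)/p_1.
Discretionary income = 364 − 5·7.9 − 2·5.25 = 314; x_1* = 5 + 0.75·314/7.9 = 34.8101; x_2* = 2 + 0.25·314/5.25 = 16.9524.
Utility at the optimum: U(34.8101, 16.9524) = 25.0871.

V = 25.0871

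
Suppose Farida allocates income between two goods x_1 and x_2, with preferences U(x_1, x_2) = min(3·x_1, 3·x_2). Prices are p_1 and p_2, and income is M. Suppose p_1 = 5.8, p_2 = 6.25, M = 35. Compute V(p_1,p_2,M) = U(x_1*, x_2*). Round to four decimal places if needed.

Leontief preferences: the optimum is at the kink where x_1/3 = x_2/3, i.e. x_2 = x_1.
Budget: p_1·x_1 + p_2·x_1 = M, so (3·p_1 + 3·p_2)·x_1 = 3·M.
Demand: x_1*(p_1,p_2,M) = 3·M/(3·p_1 + 3·p_2), x_2* = 3·M/(3·p_1 + 3·p_2).
Here 3·5.8 + 3·6.25 = 36.15, giving x_1* = 2.9046 and x_2* = 2.9046.
Utility at the optimum: U(2.9046, 2.9046) = 8.7137.

V = 8.7137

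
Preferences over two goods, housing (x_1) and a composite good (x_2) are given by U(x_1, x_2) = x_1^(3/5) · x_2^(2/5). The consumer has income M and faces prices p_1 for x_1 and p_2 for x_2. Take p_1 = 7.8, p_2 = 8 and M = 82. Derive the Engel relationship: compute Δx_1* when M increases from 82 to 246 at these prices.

The MRS is (3/2)·x_2/x_1. Set MRS = p_1/p_2.
Rearranging, p_2·x_2 = (2/3)·p_1·x_1. Substituting into the budget gives p_1·x_1·(1 + (2/3)) = M.
Demand: x_1*(p_1,p_2,M) = 0.6·M/p_1 and x_2* = 0.4·M/p_2.
At p_1=7.8, p_2=8, M=82: x_1* = 0.6·82/7.8 = 6.3077.
At M' = 246: x_1* = 18.9231. Change: 18.9231 − 6.3077 = 12.6154.

Δx_1* = 12.6154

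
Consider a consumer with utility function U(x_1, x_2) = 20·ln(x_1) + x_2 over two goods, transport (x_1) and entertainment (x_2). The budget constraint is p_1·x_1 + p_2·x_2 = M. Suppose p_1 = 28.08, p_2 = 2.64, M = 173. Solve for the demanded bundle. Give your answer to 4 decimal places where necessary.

Set MRS = p_1/p_2: (20/x_1)/1 = p_1/p_2.
So x_1*(p_1,p_2) = 20·p_2/p_1, independent of income; and x_2* = (M − 20·p_2)/p_2.
At the given prices: x_1* = 20·2.64/28.08 = 1.8803, and x_2* = 45.5303.

x_1* = 1.8803, x_2* = 45.5303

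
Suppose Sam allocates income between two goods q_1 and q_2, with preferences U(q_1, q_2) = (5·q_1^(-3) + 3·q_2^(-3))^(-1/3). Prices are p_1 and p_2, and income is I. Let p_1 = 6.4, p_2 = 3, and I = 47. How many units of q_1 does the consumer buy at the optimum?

q_1* = 4.9004

MU_q_1 ∝ 5·q_1^(-4), MU_q_2 ∝ 3·q_2^(-4), so MRS = (5/3)·(q_2/q_1)^(4) = p_1/p_2.
Solve for the ratio: q_2/q_1 = [(3/5)·p_1/p_2]^(0.25).
With the ratio pinned down, the budget gives q_1* = I/(p_1 + p_2·(q_2/q_1)) and q_2* = (q_2/q_1)·q_1*.
Numerically q_2/q_1 = 1.063659, so q_1* = 47/(6.4 + 3·1.063659) = 4.9004.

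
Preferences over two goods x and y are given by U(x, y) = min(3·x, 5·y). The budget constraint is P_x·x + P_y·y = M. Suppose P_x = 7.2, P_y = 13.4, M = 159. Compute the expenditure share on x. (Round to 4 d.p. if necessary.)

Leontief preferences: the optimum is at the kink where x/5 = y/3, i.e. y = (3/5)·x.
Budget: P_x·x + P_y·(3/5)·x = M, so (5·P_x + 3·P_y)·x = 5·M.
Demand: x*(P_x,P_y,M) = 5·M/(5·P_x + 3·P_y), y* = 3·M/(5·P_x + 3·P_y).
Here 5·7.2 + 3·13.4 = 76.2, giving x* = 10.4331 and y* = 6.2598.
Expenditure on x: 7.2·10.4331 = 75.1181; share = 0.4724.

share on x = 0.4724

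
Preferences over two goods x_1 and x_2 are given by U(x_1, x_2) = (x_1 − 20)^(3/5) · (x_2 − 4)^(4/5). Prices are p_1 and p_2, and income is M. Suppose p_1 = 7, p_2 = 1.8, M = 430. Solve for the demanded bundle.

Substituting into the budget: x_1* = 20 + 3/7·(M − 20·p_1 − 4·p_2)/p_1, and x_2* = 4 + 4/7·(…)/p_2.
Discretionary income = 430 − 20·7 − 4·1.8 = 282.8; x_1* = 20 + 3/7·282.8/7 = 37.3143; x_2* = 4 + 4/7·282.8/1.8 = 93.7778.

x_1* = 37.3143, x_2* = 93.7778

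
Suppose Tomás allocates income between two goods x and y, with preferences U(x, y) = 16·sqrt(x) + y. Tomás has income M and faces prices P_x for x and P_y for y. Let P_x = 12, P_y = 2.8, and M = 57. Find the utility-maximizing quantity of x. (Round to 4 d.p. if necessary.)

Set MRS = P_x/P_y: 8·x^(−1/2) = P_x/P_y.
Thus x* = (8·P_y/P_x)² — independent of M — with the rest of income spent on y.
Plugging in: x* = (8·2.8/12)² = 3.4844.

x* = 3.4844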